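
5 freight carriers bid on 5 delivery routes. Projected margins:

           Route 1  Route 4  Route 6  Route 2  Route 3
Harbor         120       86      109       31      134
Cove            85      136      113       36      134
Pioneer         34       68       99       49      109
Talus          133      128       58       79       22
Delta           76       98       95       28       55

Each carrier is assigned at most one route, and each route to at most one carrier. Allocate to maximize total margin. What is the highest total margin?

Max total: $547k

Optimal: Harbor→Route 3 ($134k), Cove→Route 4 ($136k), Pioneer→Route 2 ($49k), Talus→Route 1 ($133k), Delta→Route 6 ($95k) — total 134+136+49+133+95 = $547k.
Column-greedy (each route in turn goes to its best remaining carrier) gives $482k, worse by 65.
Next-best assignment: Harbor→Route 1, Cove→Route 4, Pioneer→Route 3, Talus→Route 2, Delta→Route 6 = $539k.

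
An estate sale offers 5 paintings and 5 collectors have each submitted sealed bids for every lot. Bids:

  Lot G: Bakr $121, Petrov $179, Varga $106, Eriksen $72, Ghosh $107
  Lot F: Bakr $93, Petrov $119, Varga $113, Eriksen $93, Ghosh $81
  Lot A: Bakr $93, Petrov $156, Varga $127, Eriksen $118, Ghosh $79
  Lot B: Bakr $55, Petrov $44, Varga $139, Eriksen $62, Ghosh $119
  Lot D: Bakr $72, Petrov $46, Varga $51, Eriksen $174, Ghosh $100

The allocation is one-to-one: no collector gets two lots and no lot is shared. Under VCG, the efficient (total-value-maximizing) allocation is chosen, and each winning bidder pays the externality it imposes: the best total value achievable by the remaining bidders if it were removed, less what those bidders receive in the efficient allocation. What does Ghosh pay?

Ghosh pays $17.

Efficient allocation: Bakr→Lot F ($93), Petrov→Lot G ($179), Varga→Lot A ($127), Eriksen→Lot D ($174), Ghosh→Lot B ($119); total welfare W = $692.
Ghosh receives Lot B at value $119, so the others get W − 119 = $573.
Without Ghosh: best allocation of the remaining 4 bidders over all 5 lots is Bakr→Lot G ($121), Petrov→Lot A ($156), Varga→Lot B ($139), Eriksen→Lot D ($174), total $590.
VCG payment = (others' best without Ghosh) − (others' welfare with Ghosh) = 590 − 573 = $17.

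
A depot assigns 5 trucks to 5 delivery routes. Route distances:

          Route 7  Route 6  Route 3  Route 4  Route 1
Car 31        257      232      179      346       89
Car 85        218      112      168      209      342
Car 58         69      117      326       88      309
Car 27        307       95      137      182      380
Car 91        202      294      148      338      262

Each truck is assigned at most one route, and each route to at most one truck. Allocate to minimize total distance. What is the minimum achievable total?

Optimal: Car 31→Route 1 (89 km), Car 85→Route 6 (112 km), Car 58→Route 7 (69 km), Car 27→Route 4 (182 km), Car 91→Route 3 (148 km) — total 89+112+69+182+148 = 600 km.
Min-entry greedy (repeatedly take the single cheapest remaining cell) gives 610 km, worse by 10.
Next-best assignment: Car 31→Route 1, Car 85→Route 4, Car 58→Route 7, Car 27→Route 6, Car 91→Route 3 = 610 km.
Checked against all permutations: 600 km is optimal.

Min total: 600 km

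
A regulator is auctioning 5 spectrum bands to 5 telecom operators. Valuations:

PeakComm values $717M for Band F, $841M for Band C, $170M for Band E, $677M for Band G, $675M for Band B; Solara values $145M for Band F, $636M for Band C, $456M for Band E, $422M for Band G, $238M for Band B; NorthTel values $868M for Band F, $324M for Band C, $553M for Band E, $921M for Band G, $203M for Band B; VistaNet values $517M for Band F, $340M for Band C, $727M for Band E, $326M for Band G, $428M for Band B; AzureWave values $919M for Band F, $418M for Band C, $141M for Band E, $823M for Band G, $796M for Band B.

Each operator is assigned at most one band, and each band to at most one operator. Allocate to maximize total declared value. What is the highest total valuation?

Treat this as an assignment problem: match each operator to one band.
Optimal: PeakComm→Band B ($675M), Solara→Band C ($636M), NorthTel→Band G ($921M), VistaNet→Band E ($727M), AzureWave→Band F ($919M) — total 675+636+921+727+919 = $3878M.
Row-greedy (each operator in turn takes its best remaining band) gives $3531M, worse by 347.
Swapping NorthTel↔AzureWave (NorthTel→Band F $868M, AzureWave→Band G $823M) loses 149.

Maximum total: $3878M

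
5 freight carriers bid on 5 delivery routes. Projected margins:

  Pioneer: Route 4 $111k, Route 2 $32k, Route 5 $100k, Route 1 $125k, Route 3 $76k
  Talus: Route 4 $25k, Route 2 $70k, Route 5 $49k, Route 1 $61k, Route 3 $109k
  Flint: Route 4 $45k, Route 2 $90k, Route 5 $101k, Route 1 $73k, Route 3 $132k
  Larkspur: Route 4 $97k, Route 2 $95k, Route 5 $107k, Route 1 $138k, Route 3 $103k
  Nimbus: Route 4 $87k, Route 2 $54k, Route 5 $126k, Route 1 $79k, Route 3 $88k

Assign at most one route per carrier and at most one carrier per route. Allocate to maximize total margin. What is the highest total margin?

Maximum total: $577k

Optimal: Pioneer→Route 4 ($111k), Talus→Route 2 ($70k), Flint→Route 3 ($132k), Larkspur→Route 1 ($138k), Nimbus→Route 5 ($126k) — total 111+70+132+138+126 = $577k.
Column-greedy (each route in turn goes to its best remaining carrier) gives $514k, worse by 63.
No other one-to-one assignment exceeds $577k.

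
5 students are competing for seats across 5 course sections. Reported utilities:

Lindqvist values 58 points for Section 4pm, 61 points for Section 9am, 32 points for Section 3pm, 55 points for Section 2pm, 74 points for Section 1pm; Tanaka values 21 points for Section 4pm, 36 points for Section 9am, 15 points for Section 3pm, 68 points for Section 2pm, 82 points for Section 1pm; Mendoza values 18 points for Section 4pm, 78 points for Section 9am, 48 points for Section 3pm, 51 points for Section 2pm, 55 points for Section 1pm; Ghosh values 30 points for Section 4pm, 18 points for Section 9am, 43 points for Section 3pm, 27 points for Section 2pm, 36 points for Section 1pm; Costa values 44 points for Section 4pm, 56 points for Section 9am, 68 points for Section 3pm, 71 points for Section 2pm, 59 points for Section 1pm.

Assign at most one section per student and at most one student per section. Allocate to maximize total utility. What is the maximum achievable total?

Max total: 332 points

This is a one-to-one assignment (maximum-weight bipartite matching).
Optimal: Lindqvist→Section 4pm (58 points), Tanaka→Section 1pm (82 points), Mendoza→Section 9am (78 points), Ghosh→Section 3pm (43 points), Costa→Section 2pm (71 points) — total 58+82+78+43+71 = 332 points.
Row-greedy (each student in turn takes its best remaining section) gives 307 points, worse by 25.
Swapping Lindqvist↔Costa (Lindqvist→Section 2pm 55 points, Costa→Section 4pm 44 points) loses 30.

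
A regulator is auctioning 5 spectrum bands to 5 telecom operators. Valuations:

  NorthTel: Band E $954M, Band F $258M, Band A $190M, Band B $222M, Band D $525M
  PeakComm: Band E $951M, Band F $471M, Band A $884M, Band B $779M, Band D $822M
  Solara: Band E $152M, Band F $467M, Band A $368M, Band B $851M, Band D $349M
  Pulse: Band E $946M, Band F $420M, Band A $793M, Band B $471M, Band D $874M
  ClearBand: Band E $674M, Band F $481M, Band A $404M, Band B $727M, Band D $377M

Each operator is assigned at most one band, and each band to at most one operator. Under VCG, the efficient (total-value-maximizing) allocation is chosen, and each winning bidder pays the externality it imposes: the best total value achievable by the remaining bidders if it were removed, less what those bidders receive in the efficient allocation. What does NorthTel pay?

Efficient allocation: NorthTel→Band E ($954M), PeakComm→Band A ($884M), Solara→Band B ($851M), Pulse→Band D ($874M), ClearBand→Band F ($481M); total welfare W = $4044M.
NorthTel receives Band E at value $954M, so the others get W − 954 = $3090M.
Without NorthTel: best allocation of the remaining 4 bidders over all 5 bands is PeakComm→Band A ($884M), Solara→Band B ($851M), Pulse→Band D ($874M), ClearBand→Band E ($674M), total $3283M.
VCG payment = (others' best without NorthTel) − (others' welfare with NorthTel) = 3283 − 3090 = $193M.

NorthTel pays $193M.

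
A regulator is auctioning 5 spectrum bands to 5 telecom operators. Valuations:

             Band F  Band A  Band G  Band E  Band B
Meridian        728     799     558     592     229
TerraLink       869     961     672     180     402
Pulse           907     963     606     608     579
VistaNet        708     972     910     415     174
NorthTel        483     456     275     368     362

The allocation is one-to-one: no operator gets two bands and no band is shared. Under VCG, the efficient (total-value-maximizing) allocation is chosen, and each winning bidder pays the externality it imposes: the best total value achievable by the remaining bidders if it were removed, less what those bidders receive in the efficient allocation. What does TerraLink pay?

Efficient allocation: Meridian→Band E ($592M), TerraLink→Band A ($961M), Pulse→Band F ($907M), VistaNet→Band G ($910M), NorthTel→Band B ($362M); total welfare W = $3732M.
TerraLink receives Band A at value $961M, so the others get W − 961 = $2771M.
Without TerraLink: best allocation of the remaining 4 bidders over all 5 bands is Meridian→Band A ($799M), Pulse→Band F ($907M), VistaNet→Band G ($910M), NorthTel→Band E ($368M), total $2984M.
VCG payment = (others' best without TerraLink) − (others' welfare with TerraLink) = 2984 − 2771 = $213M.

TerraLink pays $213M.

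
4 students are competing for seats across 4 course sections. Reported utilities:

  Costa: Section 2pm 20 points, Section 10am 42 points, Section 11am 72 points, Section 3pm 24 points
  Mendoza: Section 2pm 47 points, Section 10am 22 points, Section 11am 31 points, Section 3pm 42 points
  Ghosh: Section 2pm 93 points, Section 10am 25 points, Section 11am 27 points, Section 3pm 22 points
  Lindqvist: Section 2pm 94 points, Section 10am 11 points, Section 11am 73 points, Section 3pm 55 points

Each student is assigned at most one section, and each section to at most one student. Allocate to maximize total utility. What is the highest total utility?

Optimal: Costa→Section 10am (42 points), Mendoza→Section 3pm (42 points), Ghosh→Section 2pm (93 points), Lindqvist→Section 11am (73 points) — total 42+42+93+73 = 250 points.
Row-greedy (each student in turn takes its best remaining section) gives 199 points, worse by 51.
Next-best assignment: Costa→Section 11am, Mendoza→Section 10am, Ghosh→Section 2pm, Lindqvist→Section 3pm = 242 points.
Checked against all permutations: 250 points is optimal.

Max total: 250 points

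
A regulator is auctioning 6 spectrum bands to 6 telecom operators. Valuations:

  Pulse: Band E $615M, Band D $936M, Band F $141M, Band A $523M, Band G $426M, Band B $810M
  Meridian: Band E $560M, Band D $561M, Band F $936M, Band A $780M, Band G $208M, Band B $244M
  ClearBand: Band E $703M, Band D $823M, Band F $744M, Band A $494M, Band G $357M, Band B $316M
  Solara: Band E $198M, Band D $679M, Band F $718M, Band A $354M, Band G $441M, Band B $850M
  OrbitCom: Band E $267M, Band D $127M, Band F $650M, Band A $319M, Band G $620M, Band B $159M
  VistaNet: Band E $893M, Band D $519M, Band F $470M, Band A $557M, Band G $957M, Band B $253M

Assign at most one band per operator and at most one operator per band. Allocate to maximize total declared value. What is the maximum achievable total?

Max total: $4876M

Treat this as an assignment problem: match each operator to one band.
Optimal: Pulse→Band D ($936M), Meridian→Band A ($780M), ClearBand→Band E ($703M), Solara→Band B ($850M), OrbitCom→Band F ($650M), VistaNet→Band G ($957M) — total 936+780+703+850+650+957 = $4876M.
Next-best assignment: Pulse→Band D, Meridian→Band A, ClearBand→Band F, Solara→Band B, OrbitCom→Band G, VistaNet→Band E = $4823M.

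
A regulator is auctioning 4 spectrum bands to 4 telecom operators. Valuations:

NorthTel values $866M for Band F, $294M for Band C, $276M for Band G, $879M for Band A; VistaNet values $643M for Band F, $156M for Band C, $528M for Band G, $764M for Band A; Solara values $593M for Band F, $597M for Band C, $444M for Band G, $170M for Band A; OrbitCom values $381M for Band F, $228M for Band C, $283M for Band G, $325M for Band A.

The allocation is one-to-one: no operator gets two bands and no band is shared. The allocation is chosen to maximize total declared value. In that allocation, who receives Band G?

This is the linear assignment problem.
Optimal: NorthTel→Band F ($866M), VistaNet→Band A ($764M), Solara→Band C ($597M), OrbitCom→Band G ($283M) — total 866+764+597+283 = $2510M.
Max-entry greedy (repeatedly take the single best remaining cell) gives $2402M, worse by 108.
Swapping OrbitCom↔NorthTel (OrbitCom→Band F $381M, NorthTel→Band G $276M) loses 492.
OrbitCom's own top band is Band F ($381M), but forcing OrbitCom→Band F and reassigning the rest optimally gives only $2385M — worse by 125.

OrbitCom receives Band G.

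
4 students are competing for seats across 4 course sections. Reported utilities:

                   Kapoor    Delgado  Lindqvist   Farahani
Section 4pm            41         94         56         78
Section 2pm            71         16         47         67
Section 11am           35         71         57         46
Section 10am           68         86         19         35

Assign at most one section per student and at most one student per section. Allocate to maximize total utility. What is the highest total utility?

Optimal: Kapoor→Section 2pm (71 points), Delgado→Section 10am (86 points), Lindqvist→Section 11am (57 points), Farahani→Section 4pm (78 points) — total 71+86+57+78 = 292 points.
Row-greedy (each student in turn takes its best remaining section) gives 257 points, worse by 35.
Next-best assignment: Kapoor→Section 10am, Delgado→Section 4pm, Lindqvist→Section 11am, Farahani→Section 2pm = 286 points.
No other one-to-one assignment exceeds 292 points.

Max total: 292 points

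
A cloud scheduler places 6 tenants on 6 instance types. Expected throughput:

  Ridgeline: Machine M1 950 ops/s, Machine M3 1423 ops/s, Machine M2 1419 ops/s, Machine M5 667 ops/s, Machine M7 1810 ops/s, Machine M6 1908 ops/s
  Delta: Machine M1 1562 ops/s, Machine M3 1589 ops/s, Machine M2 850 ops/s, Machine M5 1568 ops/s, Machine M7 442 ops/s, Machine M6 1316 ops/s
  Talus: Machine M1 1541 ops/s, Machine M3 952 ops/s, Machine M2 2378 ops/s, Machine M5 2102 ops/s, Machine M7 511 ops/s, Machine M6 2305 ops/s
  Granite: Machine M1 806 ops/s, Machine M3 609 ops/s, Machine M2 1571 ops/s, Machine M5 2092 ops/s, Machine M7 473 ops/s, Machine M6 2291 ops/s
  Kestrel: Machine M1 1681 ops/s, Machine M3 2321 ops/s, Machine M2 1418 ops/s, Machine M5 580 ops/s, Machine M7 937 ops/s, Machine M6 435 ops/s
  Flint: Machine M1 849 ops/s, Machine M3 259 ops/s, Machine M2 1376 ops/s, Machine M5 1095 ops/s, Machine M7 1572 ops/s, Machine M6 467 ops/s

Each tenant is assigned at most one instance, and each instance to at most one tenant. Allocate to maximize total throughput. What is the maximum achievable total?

Maximum total: 11833 ops/s

Optimal: Ridgeline→Machine M6 (1908 ops/s), Delta→Machine M1 (1562 ops/s), Talus→Machine M2 (2378 ops/s), Granite→Machine M5 (2092 ops/s), Kestrel→Machine M3 (2321 ops/s), Flint→Machine M7 (1572 ops/s) — total 1908+1562+2378+2092+2321+1572 = 11833 ops/s.
Next-best assignment: Ridgeline→Machine M7, Delta→Machine M1, Talus→Machine M6, Granite→Machine M5, Kestrel→Machine M3, Flint→Machine M2 = 11466 ops/s.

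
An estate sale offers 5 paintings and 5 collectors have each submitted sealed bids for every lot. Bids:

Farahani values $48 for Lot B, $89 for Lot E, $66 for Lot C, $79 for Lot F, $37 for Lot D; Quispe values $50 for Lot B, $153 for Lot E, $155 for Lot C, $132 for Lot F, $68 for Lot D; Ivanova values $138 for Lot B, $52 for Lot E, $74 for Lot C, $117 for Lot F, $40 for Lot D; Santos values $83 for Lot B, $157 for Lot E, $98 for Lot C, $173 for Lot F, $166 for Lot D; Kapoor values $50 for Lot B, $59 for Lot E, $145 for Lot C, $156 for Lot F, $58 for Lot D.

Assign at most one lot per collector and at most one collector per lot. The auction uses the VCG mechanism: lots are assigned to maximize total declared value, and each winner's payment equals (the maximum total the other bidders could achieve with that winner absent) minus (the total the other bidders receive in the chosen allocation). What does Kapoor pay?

Kapoor pays $7.

Efficient allocation: Farahani→Lot E ($89), Quispe→Lot C ($155), Ivanova→Lot B ($138), Santos→Lot D ($166), Kapoor→Lot F ($156); total welfare W = $704.
Kapoor receives Lot F at value $156, so the others get W − 156 = $548.
Without Kapoor: best allocation of the remaining 4 bidders over all 5 lots is Farahani→Lot E ($89), Quispe→Lot C ($155), Ivanova→Lot B ($138), Santos→Lot F ($173), total $555.
VCG payment = (others' best without Kapoor) − (others' welfare with Kapoor) = 555 − 548 = $7.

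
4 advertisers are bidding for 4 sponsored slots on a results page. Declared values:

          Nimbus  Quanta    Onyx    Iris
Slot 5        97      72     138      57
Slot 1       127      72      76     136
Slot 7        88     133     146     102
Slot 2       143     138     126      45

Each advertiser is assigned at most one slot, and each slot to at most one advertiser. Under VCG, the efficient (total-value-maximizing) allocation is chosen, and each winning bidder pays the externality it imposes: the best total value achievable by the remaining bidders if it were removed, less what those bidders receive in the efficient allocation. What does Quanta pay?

Efficient allocation: Nimbus→Slot 2 ($143), Quanta→Slot 7 ($133), Onyx→Slot 5 ($138), Iris→Slot 1 ($136); total welfare W = $550.
Quanta receives Slot 7 at value $133, so the others get W − 133 = $417.
Without Quanta: best allocation of the remaining 3 bidders over all 4 slots is Nimbus→Slot 2 ($143), Onyx→Slot 7 ($146), Iris→Slot 1 ($136), total $425.
VCG payment = (others' best without Quanta) − (others' welfare with Quanta) = 425 − 417 = $8.

Quanta pays $8.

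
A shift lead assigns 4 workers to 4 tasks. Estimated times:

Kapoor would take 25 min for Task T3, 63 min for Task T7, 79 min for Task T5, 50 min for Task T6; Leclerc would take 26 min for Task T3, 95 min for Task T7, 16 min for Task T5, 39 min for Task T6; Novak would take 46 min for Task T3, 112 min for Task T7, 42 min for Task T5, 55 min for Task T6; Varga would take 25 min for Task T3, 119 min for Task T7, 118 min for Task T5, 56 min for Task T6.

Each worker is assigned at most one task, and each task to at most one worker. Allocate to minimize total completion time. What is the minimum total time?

Min total: 159 min

This is the linear assignment problem.
Optimal: Kapoor→Task T7 (63 min), Leclerc→Task T5 (16 min), Novak→Task T6 (55 min), Varga→Task T3 (25 min) — total 63+16+55+25 = 159 min.
Swapping Kapoor↔Novak (Kapoor→Task T6 50 min, Novak→Task T7 112 min) adds 44.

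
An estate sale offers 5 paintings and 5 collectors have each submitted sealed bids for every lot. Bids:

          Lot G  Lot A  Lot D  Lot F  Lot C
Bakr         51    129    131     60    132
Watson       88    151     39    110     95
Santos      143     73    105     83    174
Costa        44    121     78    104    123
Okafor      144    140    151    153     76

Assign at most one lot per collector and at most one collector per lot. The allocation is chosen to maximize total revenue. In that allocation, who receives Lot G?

Optimal: Bakr→Lot D ($131), Watson→Lot A ($151), Santos→Lot C ($174), Costa→Lot F ($104), Okafor→Lot G ($144) — total 131+151+174+104+144 = $704.
Row-greedy (each collector in turn takes its best remaining lot) gives $681, worse by 23.
Checked against all permutations: $704 is optimal.
Okafor's own top lot is Lot F ($153), but forcing Okafor→Lot F and reassigning the rest optimally gives only $701 — worse by 3.

Okafor receives Lot G.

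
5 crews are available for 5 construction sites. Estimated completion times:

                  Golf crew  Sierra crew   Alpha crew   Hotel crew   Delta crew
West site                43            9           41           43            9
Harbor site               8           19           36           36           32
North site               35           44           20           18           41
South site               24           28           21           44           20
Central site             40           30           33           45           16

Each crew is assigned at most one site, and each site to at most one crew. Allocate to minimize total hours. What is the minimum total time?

Min total: 72 hours

Optimal: Golf crew→Harbor site (8 hours), Sierra crew→West site (9 hours), Alpha crew→South site (21 hours), Hotel crew→North site (18 hours), Delta crew→Central site (16 hours) — total 8+9+21+18+16 = 72 hours.
Row-greedy (each crew in turn takes its cheapest remaining site) gives 97 hours, worse by 25.
Every other assignment is strictly worse.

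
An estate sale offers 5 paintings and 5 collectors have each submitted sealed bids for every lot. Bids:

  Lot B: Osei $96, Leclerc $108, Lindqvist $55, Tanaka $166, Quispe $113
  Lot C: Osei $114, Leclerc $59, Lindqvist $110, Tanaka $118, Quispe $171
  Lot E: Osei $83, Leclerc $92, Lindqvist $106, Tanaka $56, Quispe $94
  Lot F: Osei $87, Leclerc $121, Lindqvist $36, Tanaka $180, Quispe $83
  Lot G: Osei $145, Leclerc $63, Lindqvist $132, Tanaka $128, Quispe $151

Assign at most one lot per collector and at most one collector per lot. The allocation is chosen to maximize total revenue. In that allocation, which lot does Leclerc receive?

Optimal: Osei→Lot G ($145), Leclerc→Lot B ($108), Lindqvist→Lot E ($106), Tanaka→Lot F ($180), Quispe→Lot C ($171) — total 145+108+106+180+171 = $710.
Column-greedy (each lot in turn goes to its best remaining collector) gives $709, worse by 1.
Next-best assignment: Osei→Lot G, Leclerc→Lot F, Lindqvist→Lot E, Tanaka→Lot B, Quispe→Lot C = $709.
Every other assignment is strictly worse.
Leclerc's own top lot is Lot F ($121), but forcing Leclerc→Lot F and reassigning the rest optimally gives only $709 — worse by 1.

Leclerc receives Lot B.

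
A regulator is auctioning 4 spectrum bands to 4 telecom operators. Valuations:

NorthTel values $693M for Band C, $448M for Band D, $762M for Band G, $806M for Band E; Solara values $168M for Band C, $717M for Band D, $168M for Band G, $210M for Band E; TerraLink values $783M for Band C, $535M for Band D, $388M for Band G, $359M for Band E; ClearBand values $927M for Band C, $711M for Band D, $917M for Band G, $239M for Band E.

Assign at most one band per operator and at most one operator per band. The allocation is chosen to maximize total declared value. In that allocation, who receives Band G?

Treat this as an assignment problem: match each operator to one band.
Optimal: NorthTel→Band E ($806M), Solara→Band D ($717M), TerraLink→Band C ($783M), ClearBand→Band G ($917M) — total 806+717+783+917 = $3223M.
Max-entry greedy (repeatedly take the single best remaining cell) gives $2838M, worse by 385.
ClearBand's own top band is Band C ($927M), but forcing ClearBand→Band C and reassigning the rest optimally gives only $2838M — worse by 385.

ClearBand receives Band G.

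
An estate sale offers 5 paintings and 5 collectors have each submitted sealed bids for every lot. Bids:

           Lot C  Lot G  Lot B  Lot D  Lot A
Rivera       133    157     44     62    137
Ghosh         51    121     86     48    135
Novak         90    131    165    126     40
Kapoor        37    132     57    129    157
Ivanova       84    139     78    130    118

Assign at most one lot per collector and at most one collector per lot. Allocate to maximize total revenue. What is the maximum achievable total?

Maximum total: $706

Optimal: Rivera→Lot C ($133), Ghosh→Lot G ($121), Novak→Lot B ($165), Kapoor→Lot A ($157), Ivanova→Lot D ($130) — total 133+121+165+157+130 = $706.
Column-greedy (each lot in turn goes to its best remaining collector) gives $701, worse by 5.
Checked against all permutations: $706 is optimal.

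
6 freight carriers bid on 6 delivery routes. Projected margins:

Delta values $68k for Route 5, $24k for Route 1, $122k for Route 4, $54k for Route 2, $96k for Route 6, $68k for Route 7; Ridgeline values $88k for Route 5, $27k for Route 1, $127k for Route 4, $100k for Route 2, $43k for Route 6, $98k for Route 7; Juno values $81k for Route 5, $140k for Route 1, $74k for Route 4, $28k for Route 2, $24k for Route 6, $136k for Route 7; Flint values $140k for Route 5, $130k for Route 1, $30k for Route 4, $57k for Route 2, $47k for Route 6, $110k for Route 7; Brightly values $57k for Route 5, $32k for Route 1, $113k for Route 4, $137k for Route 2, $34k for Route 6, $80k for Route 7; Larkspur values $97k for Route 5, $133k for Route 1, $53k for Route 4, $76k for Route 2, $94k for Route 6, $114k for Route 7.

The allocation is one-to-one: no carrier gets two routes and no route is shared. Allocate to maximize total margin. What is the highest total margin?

Max total: $769k

Treat this as an assignment problem: match each carrier to one route.
Optimal: Delta→Route 6 ($96k), Ridgeline→Route 4 ($127k), Juno→Route 7 ($136k), Flint→Route 5 ($140k), Brightly→Route 2 ($137k), Larkspur→Route 1 ($133k) — total 96+127+136+140+137+133 = $769k.
Max-entry greedy (repeatedly take the single best remaining cell) gives $754k, worse by 15.
Swapping Flint↔Ridgeline (Flint→Route 4 $30k, Ridgeline→Route 5 $88k) loses 149.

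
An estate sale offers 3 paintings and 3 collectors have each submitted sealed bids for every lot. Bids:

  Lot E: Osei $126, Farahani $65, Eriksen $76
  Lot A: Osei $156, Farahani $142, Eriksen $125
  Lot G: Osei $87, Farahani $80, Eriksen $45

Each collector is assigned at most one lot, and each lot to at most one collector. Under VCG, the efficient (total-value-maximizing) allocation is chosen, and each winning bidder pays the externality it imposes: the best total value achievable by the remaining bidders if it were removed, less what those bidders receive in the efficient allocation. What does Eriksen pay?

Efficient allocation: Osei→Lot E ($126), Farahani→Lot G ($80), Eriksen→Lot A ($125); total welfare W = $331.
Eriksen receives Lot A at value $125, so the others get W − 125 = $206.
Without Eriksen: best allocation of the remaining 2 bidders over all 3 lots is Osei→Lot E ($126), Farahani→Lot A ($142), total $268.
VCG payment = (others' best without Eriksen) − (others' welfare with Eriksen) = 268 − 206 = $62.

Eriksen pays $62.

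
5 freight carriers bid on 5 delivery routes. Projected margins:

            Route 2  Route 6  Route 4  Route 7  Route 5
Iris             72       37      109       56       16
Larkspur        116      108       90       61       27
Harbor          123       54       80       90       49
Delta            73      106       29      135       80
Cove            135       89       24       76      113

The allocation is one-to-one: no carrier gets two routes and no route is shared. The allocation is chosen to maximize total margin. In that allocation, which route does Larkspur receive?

Optimal: Iris→Route 4 ($109k), Larkspur→Route 6 ($108k), Harbor→Route 2 ($123k), Delta→Route 7 ($135k), Cove→Route 5 ($113k) — total 109+108+123+135+113 = $588k.
Row-greedy (each carrier in turn takes its best remaining route) gives $534k, worse by 54.
Swapping Harbor↔Delta (Harbor→Route 7 $90k, Delta→Route 2 $73k) loses 95.
Every other assignment is strictly worse.
Larkspur's own top route is Route 2 ($116k), but forcing Larkspur→Route 2 and reassigning the rest optimally gives only $534k — worse by 54.

Larkspur receives Route 6.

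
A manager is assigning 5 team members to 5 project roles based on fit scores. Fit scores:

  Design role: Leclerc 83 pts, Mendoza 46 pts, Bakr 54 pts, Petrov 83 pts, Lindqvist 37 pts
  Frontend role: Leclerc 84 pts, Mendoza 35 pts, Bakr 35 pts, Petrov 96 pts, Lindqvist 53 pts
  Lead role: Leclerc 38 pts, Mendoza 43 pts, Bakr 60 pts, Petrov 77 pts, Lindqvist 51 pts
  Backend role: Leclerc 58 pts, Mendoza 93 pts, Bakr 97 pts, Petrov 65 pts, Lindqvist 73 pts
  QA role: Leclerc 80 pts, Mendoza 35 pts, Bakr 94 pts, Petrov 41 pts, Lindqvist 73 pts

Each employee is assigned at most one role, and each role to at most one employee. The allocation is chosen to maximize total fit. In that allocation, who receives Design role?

Optimal: Leclerc→Design role (83 pts), Mendoza→Backend role (93 pts), Bakr→QA role (94 pts), Petrov→Frontend role (96 pts), Lindqvist→Lead role (51 pts) — total 83+93+94+96+51 = 417 pts.
Max-entry greedy (repeatedly take the single best remaining cell) gives 392 pts, worse by 25.
Checked against all permutations: 417 pts is optimal.
Leclerc's own top role is Frontend role (84 pts), but forcing Leclerc→Frontend role and reassigning the rest optimally gives only 405 pts — worse by 12.

Leclerc receives Design role.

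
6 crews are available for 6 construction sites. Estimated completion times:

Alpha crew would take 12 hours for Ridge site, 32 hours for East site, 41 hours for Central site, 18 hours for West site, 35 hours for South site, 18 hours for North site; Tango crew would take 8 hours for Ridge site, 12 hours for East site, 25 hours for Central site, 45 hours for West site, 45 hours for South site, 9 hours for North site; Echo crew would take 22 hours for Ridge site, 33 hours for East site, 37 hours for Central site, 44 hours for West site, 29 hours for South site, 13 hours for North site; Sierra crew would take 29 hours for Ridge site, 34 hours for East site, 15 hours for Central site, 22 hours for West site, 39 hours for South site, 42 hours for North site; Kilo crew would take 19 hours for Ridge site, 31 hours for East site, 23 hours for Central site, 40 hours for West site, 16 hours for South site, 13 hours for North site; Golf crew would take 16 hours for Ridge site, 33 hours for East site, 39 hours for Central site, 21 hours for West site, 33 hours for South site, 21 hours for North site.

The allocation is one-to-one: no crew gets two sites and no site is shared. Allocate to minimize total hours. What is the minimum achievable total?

Minimum total: 89 hours

This is the linear assignment problem.
Optimal: Alpha crew→Ridge site (12 hours), Tango crew→East site (12 hours), Echo crew→North site (13 hours), Sierra crew→Central site (15 hours), Kilo crew→South site (16 hours), Golf crew→West site (21 hours) — total 12+12+13+15+16+21 = 89 hours.
Min-entry greedy (repeatedly take the single cheapest remaining cell) gives 103 hours, worse by 14.
Next-best assignment: Alpha crew→West site, Tango crew→East site, Echo crew→North site, Sierra crew→Central site, Kilo crew→South site, Golf crew→Ridge site = 90 hours.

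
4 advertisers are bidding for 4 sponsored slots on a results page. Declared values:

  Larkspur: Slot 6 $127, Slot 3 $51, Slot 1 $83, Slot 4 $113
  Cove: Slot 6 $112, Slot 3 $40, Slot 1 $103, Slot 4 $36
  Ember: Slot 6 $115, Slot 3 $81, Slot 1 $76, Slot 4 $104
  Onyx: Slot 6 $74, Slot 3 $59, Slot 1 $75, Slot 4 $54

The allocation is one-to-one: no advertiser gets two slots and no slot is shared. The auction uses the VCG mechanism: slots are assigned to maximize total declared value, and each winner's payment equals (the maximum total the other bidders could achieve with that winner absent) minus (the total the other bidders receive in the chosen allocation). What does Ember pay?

Efficient allocation: Larkspur→Slot 6 ($127), Cove→Slot 1 ($103), Ember→Slot 4 ($104), Onyx→Slot 3 ($59); total welfare W = $393.
Ember receives Slot 4 at value $104, so the others get W − 104 = $289.
Without Ember: best allocation of the remaining 3 bidders over all 4 slots is Larkspur→Slot 4 ($113), Cove→Slot 6 ($112), Onyx→Slot 1 ($75), total $300.
VCG payment = (others' best without Ember) − (others' welfare with Ember) = 300 − 289 = $11.

Ember pays $11.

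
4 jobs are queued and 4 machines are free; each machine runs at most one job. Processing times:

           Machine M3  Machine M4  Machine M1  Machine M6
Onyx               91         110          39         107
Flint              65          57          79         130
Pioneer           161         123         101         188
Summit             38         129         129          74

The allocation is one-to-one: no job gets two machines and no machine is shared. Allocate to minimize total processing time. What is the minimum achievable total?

Min total: 301 min

Optimal: Onyx→Machine M1 (39 min), Flint→Machine M3 (65 min), Pioneer→Machine M4 (123 min), Summit→Machine M6 (74 min) — total 39+65+123+74 = 301 min.
Next-best assignment: Onyx→Machine M6, Flint→Machine M4, Pioneer→Machine M1, Summit→Machine M3 = 303 min.
Checked against all permutations: 301 min is optimal.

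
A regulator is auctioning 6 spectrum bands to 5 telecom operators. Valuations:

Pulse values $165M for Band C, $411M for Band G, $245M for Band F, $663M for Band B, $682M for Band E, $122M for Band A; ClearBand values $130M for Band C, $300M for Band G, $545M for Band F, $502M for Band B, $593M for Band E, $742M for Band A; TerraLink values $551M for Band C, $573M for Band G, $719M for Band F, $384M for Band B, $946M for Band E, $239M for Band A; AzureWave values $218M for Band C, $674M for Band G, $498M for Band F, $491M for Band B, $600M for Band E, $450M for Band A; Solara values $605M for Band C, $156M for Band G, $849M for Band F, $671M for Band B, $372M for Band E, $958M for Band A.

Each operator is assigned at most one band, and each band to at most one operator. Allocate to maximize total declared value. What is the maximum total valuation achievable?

Optimal: Pulse→Band B ($663M), ClearBand→Band A ($742M), TerraLink→Band E ($946M), AzureWave→Band G ($674M), Solara→Band F ($849M) — total 663+742+946+674+849 = $3874M.
Column-greedy (each band in turn goes to its best remaining operator) gives $3254M, worse by 620.
Next-best assignment: Pulse→Band B, ClearBand→Band F, TerraLink→Band E, AzureWave→Band G, Solara→Band A = $3786M.

Max total: $3874M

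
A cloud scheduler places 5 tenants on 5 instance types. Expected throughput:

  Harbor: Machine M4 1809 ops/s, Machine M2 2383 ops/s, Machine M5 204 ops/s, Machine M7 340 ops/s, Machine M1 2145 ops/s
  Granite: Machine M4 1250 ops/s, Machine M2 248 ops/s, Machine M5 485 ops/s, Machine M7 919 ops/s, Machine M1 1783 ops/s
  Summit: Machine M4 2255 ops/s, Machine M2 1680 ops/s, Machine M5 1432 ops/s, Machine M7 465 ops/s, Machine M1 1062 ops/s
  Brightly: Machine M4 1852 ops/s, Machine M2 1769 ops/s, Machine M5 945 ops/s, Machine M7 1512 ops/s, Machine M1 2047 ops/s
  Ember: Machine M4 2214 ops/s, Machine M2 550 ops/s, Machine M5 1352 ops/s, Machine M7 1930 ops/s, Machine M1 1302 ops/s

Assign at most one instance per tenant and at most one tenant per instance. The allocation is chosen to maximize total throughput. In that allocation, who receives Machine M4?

This is the linear assignment problem.
Optimal: Harbor→Machine M2 (2383 ops/s), Granite→Machine M1 (1783 ops/s), Summit→Machine M5 (1432 ops/s), Brightly→Machine M4 (1852 ops/s), Ember→Machine M7 (1930 ops/s) — total 2383+1783+1432+1852+1930 = 9380 ops/s.
Row-greedy (each tenant in turn takes its best remaining instance) gives 9285 ops/s, worse by 95.
Next-best assignment: Harbor→Machine M2, Granite→Machine M1, Summit→Machine M5, Brightly→Machine M7, Ember→Machine M4 = 9324 ops/s.
Brightly's own top instance is Machine M1 (2047 ops/s), but forcing Brightly→Machine M1 and reassigning the rest optimally gives only 9100 ops/s — worse by 280.

Brightly receives Machine M4.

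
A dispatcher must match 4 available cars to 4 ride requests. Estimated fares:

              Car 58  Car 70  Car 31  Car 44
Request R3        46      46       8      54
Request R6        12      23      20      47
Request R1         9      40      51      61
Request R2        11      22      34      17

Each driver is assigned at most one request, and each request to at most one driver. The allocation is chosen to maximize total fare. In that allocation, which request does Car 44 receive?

Car 44 receives Request R6.

This is the linear assignment problem.
Optimal: Car 58→Request R3 ($46), Car 70→Request R1 ($40), Car 31→Request R2 ($34), Car 44→Request R6 ($47) — total 46+40+34+47 = $167.
Max-entry greedy (repeatedly take the single best remaining cell) gives $164, worse by 3.
Next-best assignment: Car 58→Request R3, Car 70→Request R2, Car 31→Request R1, Car 44→Request R6 = $166.
No other one-to-one assignment exceeds $167.
Car 44's own top request is Request R1 ($61), but forcing Car 44→Request R1 and reassigning the rest optimally gives only $164 — worse by 3.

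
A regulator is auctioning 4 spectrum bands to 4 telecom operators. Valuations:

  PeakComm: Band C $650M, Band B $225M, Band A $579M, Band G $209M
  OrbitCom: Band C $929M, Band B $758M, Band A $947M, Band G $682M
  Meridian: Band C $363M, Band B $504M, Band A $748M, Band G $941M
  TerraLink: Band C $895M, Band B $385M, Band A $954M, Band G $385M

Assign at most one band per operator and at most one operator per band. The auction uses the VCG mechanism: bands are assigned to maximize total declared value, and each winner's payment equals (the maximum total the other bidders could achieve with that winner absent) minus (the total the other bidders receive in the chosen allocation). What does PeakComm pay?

Efficient allocation: PeakComm→Band C ($650M), OrbitCom→Band B ($758M), Meridian→Band G ($941M), TerraLink→Band A ($954M); total welfare W = $3303M.
PeakComm receives Band C at value $650M, so the others get W − 650 = $2653M.
Without PeakComm: best allocation of the remaining 3 bidders over all 4 bands is OrbitCom→Band C ($929M), Meridian→Band G ($941M), TerraLink→Band A ($954M), total $2824M.
VCG payment = (others' best without PeakComm) − (others' welfare with PeakComm) = 2824 − 2653 = $171M.

PeakComm pays $171M.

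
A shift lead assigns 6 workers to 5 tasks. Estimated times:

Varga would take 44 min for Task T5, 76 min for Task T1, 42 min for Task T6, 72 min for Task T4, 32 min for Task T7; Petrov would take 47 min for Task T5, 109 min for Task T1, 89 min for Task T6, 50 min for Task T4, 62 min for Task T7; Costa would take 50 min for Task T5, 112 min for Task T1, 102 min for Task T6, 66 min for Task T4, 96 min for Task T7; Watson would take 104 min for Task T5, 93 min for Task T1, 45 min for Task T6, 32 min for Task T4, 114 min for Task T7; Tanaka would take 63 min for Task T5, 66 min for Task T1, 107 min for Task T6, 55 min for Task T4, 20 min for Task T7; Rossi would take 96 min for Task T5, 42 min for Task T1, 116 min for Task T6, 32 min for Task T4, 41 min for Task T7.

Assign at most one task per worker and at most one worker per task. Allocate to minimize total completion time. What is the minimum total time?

Min total: 183 min

Optimal: Petrov→Task T5 (47 min), Rossi→Task T1 (42 min), Varga→Task T6 (42 min), Watson→Task T4 (32 min), Tanaka→Task T7 (20 min) — total 47+42+42+32+20 = 183 min.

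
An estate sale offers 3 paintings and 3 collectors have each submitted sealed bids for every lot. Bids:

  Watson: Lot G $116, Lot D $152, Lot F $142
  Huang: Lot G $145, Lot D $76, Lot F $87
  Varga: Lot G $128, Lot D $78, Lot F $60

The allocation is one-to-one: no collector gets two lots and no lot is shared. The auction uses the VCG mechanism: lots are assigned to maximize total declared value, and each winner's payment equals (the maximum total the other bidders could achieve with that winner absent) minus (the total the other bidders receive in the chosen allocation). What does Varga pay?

Varga pays $58.

Efficient allocation: Watson→Lot D ($152), Huang→Lot F ($87), Varga→Lot G ($128); total welfare W = $367.
Varga receives Lot G at value $128, so the others get W − 128 = $239.
Without Varga: best allocation of the remaining 2 bidders over all 3 lots is Watson→Lot D ($152), Huang→Lot G ($145), total $297.
VCG payment = (others' best without Varga) − (others' welfare with Varga) = 297 − 239 = $58.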